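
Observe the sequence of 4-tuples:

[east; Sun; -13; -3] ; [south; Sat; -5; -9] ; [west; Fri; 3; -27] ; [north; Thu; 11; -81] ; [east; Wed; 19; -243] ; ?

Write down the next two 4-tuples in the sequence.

[south; Tue; 27; -729], [west; Mon; 35; -2187]

Direction goes east, south, west, north, east → south → west (repeats east → south → west → north).
For the day, runs backward through the weekdays Mon→Sun: Sun, Sat, Fri, Thu, Wed → Tue → Mon.
Third entry goes -13, -5, 3, 11, 19 → 27 → 35 (+8 each step).
Fourth entry: ×3 each step; -3, -9, -27, -81, -243 → -729 → -2187.
So the next two 4-tuples are [south; Tue; 27; -729] and [west; Mon; 35; -2187].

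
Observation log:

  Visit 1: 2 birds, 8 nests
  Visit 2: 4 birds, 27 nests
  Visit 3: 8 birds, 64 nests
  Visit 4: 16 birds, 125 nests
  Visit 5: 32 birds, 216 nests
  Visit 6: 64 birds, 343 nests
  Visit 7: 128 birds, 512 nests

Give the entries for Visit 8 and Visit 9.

256 birds, 729 nests; 512 birds, 1000 nests

Birds: ×2 each step, so 2, 4, 8, 16, 32, 64, 128 → 256 → 512.
For the nests, perfect cubes: 2³, 3³, 4³, …: 8, 27, 64, 125, 216, 343, 512 → 729 → 1000.
Putting the parts together: 256 birds, 729 nests and then 512 birds, 1000 nests.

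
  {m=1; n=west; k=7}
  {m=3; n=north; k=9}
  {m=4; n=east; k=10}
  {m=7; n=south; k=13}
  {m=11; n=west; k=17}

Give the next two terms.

M — each term is the sum of the two before it: 1, 3, 4, 7, 11 → 18 → 29.
N: repeats west → north → east → south, so west, north, east, south, west → north → east.
K: always 6 more than the m; 7, 9, 10, 13, 17 → 24 → 35.
Putting the parts together: {m=18; n=north; k=24} and then {m=29; n=east; k=35}.

{m=18; n=north; k=24}, {m=29; n=east; k=35}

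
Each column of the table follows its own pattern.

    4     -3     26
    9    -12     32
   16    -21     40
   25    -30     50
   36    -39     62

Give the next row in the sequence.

First component — perfect squares: 2², 3², 4², …: 4, 9, 16, 25, 36 → 49.
Second component: −9 each step, so -3, -12, -21, -30, -39 → -48.
Third component — differences are 6, 8, 10, … (increasing by 2 each time): 26, 32, 40, 50, 62 → 76.
Putting it together: 49  -48  76.

49  -48  76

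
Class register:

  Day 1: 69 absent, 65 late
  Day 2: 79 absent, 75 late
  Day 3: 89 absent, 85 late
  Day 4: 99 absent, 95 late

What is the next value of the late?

105

For the absent, +10 each step: 69, 79, 89, 99 → 109.
Late: always 4 less than the absent, so 65, 75, 85, 95 → 105.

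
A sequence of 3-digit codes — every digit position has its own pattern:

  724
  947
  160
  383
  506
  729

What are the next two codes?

942 then 165

First digit: 7, 9, 1, 3, 5, 7 → 9 → 1 (+2 each step, mod 10).
Second digit: 2, 4, 6, 8, 0, 2 → 4 → 6 (+2 each step, mod 10).
For the third digit, +3 each step, mod 10: 4, 7, 0, 3, 6, 9 → 2 → 5.
So the next two codes are 942 and 165.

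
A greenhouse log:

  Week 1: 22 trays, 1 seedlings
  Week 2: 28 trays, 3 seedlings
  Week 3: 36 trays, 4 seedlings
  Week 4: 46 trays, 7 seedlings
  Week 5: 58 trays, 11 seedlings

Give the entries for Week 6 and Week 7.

Trays: 22, 28, 36, 46, 58 → 72 → 88 (differences are 6, 8, 10, … (increasing by 2 each time)).
For the seedlings, each term is the sum of the two before it: 1, 3, 4, 7, 11 → 18 → 29.
Putting the parts together: 72 trays, 18 seedlings and then 88 trays, 29 seedlings.

72 trays, 18 seedlings; 88 trays, 29 seedlings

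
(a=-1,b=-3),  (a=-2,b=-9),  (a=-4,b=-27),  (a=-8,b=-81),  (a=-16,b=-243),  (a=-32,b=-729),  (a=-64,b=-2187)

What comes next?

(a=-128,b=-6561)

A: -1, -2, -4, -8, -16, -32, -64 → -128 (×2 each step).
B goes -3, -9, -27, -81, -243, -729, -2187 → -6561 (×3 each step).
Combining the parts gives (a=-128,b=-6561).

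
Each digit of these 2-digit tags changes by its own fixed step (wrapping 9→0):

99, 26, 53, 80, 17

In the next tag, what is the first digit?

4

First digit goes 9, 2, 5, 8, 1 → 4 (+3 each step, mod 10).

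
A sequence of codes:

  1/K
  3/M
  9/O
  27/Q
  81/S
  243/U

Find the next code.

729/W

For the first component, ×3 each step: 1, 3, 9, 27, 81, 243 → 729.
Letter: letters move forward 2 places in the alphabet; K, M, O, Q, S, U → W.
So the next code is 729/W.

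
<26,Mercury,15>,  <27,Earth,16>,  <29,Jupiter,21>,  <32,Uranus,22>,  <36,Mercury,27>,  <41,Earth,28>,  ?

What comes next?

<47,Jupiter,33>

First slot: differences are 1, 2, 3, … (increasing by 1 each time), so 26, 27, 29, 32, 36, 41 → 47.
Planet: Mercury, Earth, Jupiter, Uranus, Mercury, Earth → Jupiter (repeats Mercury → Earth → Jupiter → Uranus).
Third slot: 15, 16, 21, 22, 27, 28 → 33 (alternating steps +1, +5, +1, +5, …).
So the next triple is <47,Jupiter,33>.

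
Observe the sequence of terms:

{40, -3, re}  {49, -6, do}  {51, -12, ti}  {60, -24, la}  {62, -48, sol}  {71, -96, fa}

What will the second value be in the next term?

-192

Second value — ×2 each step: -3, -6, -12, -24, -48, -96 → -192.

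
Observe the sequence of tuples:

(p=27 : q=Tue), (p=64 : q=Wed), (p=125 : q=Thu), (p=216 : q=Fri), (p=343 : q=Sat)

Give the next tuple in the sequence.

P: perfect cubes: 3³, 4³, 5³, …, so 27, 64, 125, 216, 343 → 512.
Q: runs through the weekdays Mon→Sun; Tue, Wed, Thu, Fri, Sat → Sun.
Combining the parts gives (p=512 : q=Sun).

(p=512 : q=Sun)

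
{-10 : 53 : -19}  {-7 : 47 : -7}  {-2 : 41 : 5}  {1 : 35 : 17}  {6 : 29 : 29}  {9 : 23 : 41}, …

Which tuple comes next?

First value — alternating steps +3, +5, +3, +5, …: -10, -7, -2, 1, 6, 9 → 14.
Second value: −6 each step; 53, 47, 41, 35, 29, 23 → 17.
Third value: -19, -7, 5, 17, 29, 41 → 53 (+12 each step).
So the next tuple is {14 : 17 : 53}.

{14 : 17 : 53}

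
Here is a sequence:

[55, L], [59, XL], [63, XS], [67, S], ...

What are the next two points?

For the first value, +4 each step: 55, 59, 63, 67 → 71 → 75.
Size — runs through clothing sizes XS→XL: L, XL, XS, S → M → L.
So the next two points are [71, M] and [75, L].

[71, M], [75, L]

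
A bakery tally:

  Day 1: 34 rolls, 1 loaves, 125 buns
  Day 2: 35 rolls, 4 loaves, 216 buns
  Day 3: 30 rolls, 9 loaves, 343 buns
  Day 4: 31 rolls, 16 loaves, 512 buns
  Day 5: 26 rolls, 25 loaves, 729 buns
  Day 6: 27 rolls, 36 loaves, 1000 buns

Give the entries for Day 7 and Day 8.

22 rolls, 49 loaves, 1331 buns; 23 rolls, 64 loaves, 1728 buns

Rolls: alternating steps +1, −5, +1, −5, …, so 34, 35, 30, 31, 26, 27 → 22 → 23.
Loaves: perfect squares: 1², 2², 3², …; 1, 4, 9, 16, 25, 36 → 49 → 64.
Buns: perfect cubes: 5³, 6³, 7³, …, so 125, 216, 343, 512, 729, 1000 → 1331 → 1728.
So the next two rows are 22 rolls, 49 loaves, 1331 buns and 23 rolls, 64 loaves, 1728 buns.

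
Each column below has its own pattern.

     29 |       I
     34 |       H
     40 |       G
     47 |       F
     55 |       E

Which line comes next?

64  D

First component — differences are 5, 6, 7, … (increasing by 1 each time): 29, 34, 40, 47, 55 → 64.
Letter: I, H, G, F, E → D (letters move back 1 place in the alphabet).
Combining the parts gives 64  D.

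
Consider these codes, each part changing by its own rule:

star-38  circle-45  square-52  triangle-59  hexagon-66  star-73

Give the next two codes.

Shape: repeats star → circle → square → triangle → hexagon; star, circle, square, triangle, hexagon, star → circle → square.
Second component: +7 each step, so 38, 45, 52, 59, 66, 73 → 80 → 87.
So the next two codes are circle-80 and square-87.

circle-80 then square-87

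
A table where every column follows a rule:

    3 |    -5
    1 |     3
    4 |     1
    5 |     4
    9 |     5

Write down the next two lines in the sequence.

14  9; 23  14

First component: each term is the sum of the two before it; 3, 1, 4, 5, 9 → 14 → 23.
Second component: always the previous value of the first component; -5, 3, 1, 4, 5 → 9 → 14.
Putting the parts together: 14  9 and then 23  14.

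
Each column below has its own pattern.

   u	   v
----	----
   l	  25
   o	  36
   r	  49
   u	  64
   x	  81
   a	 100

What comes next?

d  121

Column u: letters move forward 3 places in the alphabet, wrapping Z→A; l, o, r, u, x, a → d.
Column v: perfect squares: 5², 6², 7², …, so 25, 36, 49, 64, 81, 100 → 121.
Putting it together: d  121.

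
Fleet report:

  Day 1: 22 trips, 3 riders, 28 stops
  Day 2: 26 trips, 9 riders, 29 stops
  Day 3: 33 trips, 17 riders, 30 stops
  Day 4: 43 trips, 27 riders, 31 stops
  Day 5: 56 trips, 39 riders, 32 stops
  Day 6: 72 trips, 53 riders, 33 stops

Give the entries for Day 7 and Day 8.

91 trips, 69 riders, 34 stops; 113 trips, 87 riders, 35 stops

For the trips, differences are 4, 7, 10, … (increasing by 3 each time): 22, 26, 33, 43, 56, 72 → 91 → 113.
For the riders, differences are 6, 8, 10, … (increasing by 2 each time): 3, 9, 17, 27, 39, 53 → 69 → 87.
Stops — +1 each step: 28, 29, 30, 31, 32, 33 → 34 → 35.
So the next two records are 91 trips, 69 riders, 34 stops and 113 trips, 87 riders, 35 stops.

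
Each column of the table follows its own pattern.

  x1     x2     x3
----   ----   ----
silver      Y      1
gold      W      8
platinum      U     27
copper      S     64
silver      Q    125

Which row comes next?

Column x1: repeats silver → gold → platinum → copper; silver, gold, platinum, copper, silver → gold.
For the column x2, letters move back 2 places in the alphabet: Y, W, U, S, Q → O.
Column x3 — perfect cubes: 1³, 2³, 3³, …: 1, 8, 27, 64, 125 → 216.
Putting it together: gold  O  216.

gold  O  216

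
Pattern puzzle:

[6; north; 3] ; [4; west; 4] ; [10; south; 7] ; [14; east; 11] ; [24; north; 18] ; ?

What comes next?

First slot goes 6, 4, 10, 14, 24 → 38 (each term is the sum of the two before it).
For the direction, repeats north → west → south → east: north, west, south, east, north → west.
Third slot: each term is the sum of the two before it, so 3, 4, 7, 11, 18 → 29.
Combining the parts gives [38; west; 29].

[38; west; 29]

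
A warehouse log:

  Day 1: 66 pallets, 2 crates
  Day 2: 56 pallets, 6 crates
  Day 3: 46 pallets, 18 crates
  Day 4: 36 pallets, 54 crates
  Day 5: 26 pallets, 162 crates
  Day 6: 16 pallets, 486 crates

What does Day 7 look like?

Pallets — −10 each step: 66, 56, 46, 36, 26, 16 → 6.
Crates: ×3 each step, so 2, 6, 18, 54, 162, 486 → 1458.
Combining the parts gives 6 pallets, 1458 crates.

6 pallets, 1458 crates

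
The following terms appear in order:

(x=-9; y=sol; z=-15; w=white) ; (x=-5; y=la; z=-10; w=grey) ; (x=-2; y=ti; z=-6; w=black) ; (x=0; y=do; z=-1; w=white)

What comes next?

X: differences are 4, 3, 2, … (decreasing by 1 each time), so -9, -5, -2, 0 → 1.
Y — runs through the solfège scale do→ti: sol, la, ti, do → re.
Z: alternating steps +5, +4, +5, +4, …; -15, -10, -6, -1 → 3.
W: white, grey, black, white → grey (repeats white → grey → black).
Combining the parts gives (x=1; y=re; z=3; w=grey).

(x=1; y=re; z=3; w=grey)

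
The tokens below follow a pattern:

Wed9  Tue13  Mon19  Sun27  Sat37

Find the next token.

For the day, runs backward through the weekdays Mon→Sun: Wed, Tue, Mon, Sun, Sat → Fri.
For the second component, differences are 4, 6, 8, … (increasing by 2 each time): 9, 13, 19, 27, 37 → 49.
Combining the parts gives Fri49.

Fri49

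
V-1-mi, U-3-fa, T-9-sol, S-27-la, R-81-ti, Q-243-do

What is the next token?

P-729-re

Letter: letters move back 1 place in the alphabet, so V, U, T, S, R, Q → P.
Second component: 1, 3, 9, 27, 81, 243 → 729 (×3 each step).
For the note, runs through the solfège scale do→ti: mi, fa, sol, la, ti, do → re.
So the next token is P-729-re.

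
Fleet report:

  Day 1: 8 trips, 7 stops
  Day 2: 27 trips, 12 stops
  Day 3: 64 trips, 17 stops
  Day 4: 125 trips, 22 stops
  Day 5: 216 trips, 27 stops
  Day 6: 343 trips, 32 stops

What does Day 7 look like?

Trips: 8, 27, 64, 125, 216, 343 → 512 (perfect cubes: 2³, 3³, 4³, …).
Stops: +5 each step; 7, 12, 17, 22, 27, 32 → 37.
So the next row is 512 trips, 37 stops.

512 trips, 37 stops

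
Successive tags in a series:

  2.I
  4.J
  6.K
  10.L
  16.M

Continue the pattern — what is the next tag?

26.N

First component — each term is the sum of the two before it: 2, 4, 6, 10, 16 → 26.
Letter — letters move forward 1 place in the alphabet: I, J, K, L, M → N.
So the next tag is 26.N.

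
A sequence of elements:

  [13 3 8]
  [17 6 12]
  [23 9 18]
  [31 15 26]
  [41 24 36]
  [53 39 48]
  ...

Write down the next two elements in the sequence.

First component goes 13, 17, 23, 31, 41, 53 → 67 → 83 (differences are 4, 6, 8, … (increasing by 2 each time)).
Second component: 3, 6, 9, 15, 24, 39 → 63 → 102 (each term is the sum of the two before it).
Third component goes 8, 12, 18, 26, 36, 48 → 62 → 78 (differences are 4, 6, 8, … (increasing by 2 each time)).
Putting the parts together: [67 63 62] and then [83 102 78].

[67 63 62], [83 102 78]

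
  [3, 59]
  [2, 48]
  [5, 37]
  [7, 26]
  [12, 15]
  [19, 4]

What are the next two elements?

First value — each term is the sum of the two before it: 3, 2, 5, 7, 12, 19 → 31 → 50.
Second value goes 59, 48, 37, 26, 15, 4 → -7 → -18 (−11 each step).
So the next two elements are [31, -7] and [50, -18].

[31, -7], [50, -18]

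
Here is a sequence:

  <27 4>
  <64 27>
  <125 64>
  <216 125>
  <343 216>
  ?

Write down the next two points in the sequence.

<512 343>, <729 512>

First entry: 27, 64, 125, 216, 343 → 512 → 729 (perfect cubes: 3³, 4³, 5³, …).
Second entry: always the previous value of the first entry; 4, 27, 64, 125, 216 → 343 → 512.
So the next two points are <512 343> and <729 512>.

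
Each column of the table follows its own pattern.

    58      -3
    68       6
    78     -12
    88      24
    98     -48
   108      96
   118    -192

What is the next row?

128  384

First component goes 58, 68, 78, 88, 98, 108, 118 → 128 (+10 each step).
Second component goes -3, 6, -12, 24, -48, 96, -192 → 384 (×(-2) each step).
Putting it together: 128  384.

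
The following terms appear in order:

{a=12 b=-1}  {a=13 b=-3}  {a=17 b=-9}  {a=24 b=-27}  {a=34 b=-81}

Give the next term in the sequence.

{a=47 b=-243}

A — differences are 1, 4, 7, … (increasing by 3 each time): 12, 13, 17, 24, 34 → 47.
B: ×3 each step; -1, -3, -9, -27, -81 → -243.
Combining the parts gives {a=47 b=-243}.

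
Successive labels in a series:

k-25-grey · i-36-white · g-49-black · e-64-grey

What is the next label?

c-81-white

Letter: k, i, g, e → c (letters move back 2 places in the alphabet).
Second component: 25, 36, 49, 64 → 81 (perfect squares: 5², 6², 7², …).
Shade — repeats grey → white → black: grey, white, black, grey → white.
Putting it together: c-81-white.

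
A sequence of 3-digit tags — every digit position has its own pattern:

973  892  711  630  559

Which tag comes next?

478

First digit goes 9, 8, 7, 6, 5 → 4 (−1 each step, mod 10).
Second digit — +2 each step, mod 10: 7, 9, 1, 3, 5 → 7.
Third digit: −1 each step, mod 10; 3, 2, 1, 0, 9 → 8.
So the next tag is 478.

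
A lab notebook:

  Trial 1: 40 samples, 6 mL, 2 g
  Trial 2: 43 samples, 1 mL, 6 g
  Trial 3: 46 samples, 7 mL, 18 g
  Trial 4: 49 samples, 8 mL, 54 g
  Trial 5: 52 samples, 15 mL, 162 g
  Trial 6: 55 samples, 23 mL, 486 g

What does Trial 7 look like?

58 samples, 38 mL, 1458 g

For the samples, +3 each step: 40, 43, 46, 49, 52, 55 → 58.
ML: each term is the sum of the two before it, so 6, 1, 7, 8, 15, 23 → 38.
G: ×3 each step, so 2, 6, 18, 54, 162, 486 → 1458.
So the next line is 58 samples, 38 mL, 1458 g.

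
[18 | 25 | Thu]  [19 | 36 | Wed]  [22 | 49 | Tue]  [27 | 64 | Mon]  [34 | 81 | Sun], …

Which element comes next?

For the first entry, differences are 1, 3, 5, … (increasing by 2 each time): 18, 19, 22, 27, 34 → 43.
Second entry — perfect squares: 5², 6², 7², …: 25, 36, 49, 64, 81 → 100.
Day goes Thu, Wed, Tue, Mon, Sun → Sat (runs backward through the weekdays Mon→Sun).
Putting it together: [43 | 100 | Sat].

[43 | 100 | Sat]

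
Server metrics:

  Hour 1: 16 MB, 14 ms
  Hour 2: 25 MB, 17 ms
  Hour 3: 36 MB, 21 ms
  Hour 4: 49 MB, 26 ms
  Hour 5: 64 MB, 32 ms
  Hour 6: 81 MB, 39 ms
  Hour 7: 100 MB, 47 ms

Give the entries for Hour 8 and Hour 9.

MB: perfect squares: 4², 5², 6², …; 16, 25, 36, 49, 64, 81, 100 → 121 → 144.
Ms: 14, 17, 21, 26, 32, 39, 47 → 56 → 66 (differences are 3, 4, 5, … (increasing by 1 each time)).
So the next two rows are 121 MB, 56 ms and 144 MB, 66 ms.

121 MB, 56 ms; 144 MB, 66 ms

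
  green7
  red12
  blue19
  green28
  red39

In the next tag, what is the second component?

52

For the colour, repeats green → red → blue: green, red, blue, green, red → blue.
For the second component, differences are 5, 7, 9, … (increasing by 2 each time): 7, 12, 19, 28, 39 → 52.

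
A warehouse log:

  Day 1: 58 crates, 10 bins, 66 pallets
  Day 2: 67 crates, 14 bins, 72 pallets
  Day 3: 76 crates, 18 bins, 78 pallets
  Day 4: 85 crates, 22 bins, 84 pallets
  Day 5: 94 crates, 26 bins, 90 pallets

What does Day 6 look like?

Crates: 58, 67, 76, 85, 94 → 103 (+9 each step).
Bins goes 10, 14, 18, 22, 26 → 30 (+4 each step).
For the pallets, +6 each step: 66, 72, 78, 84, 90 → 96.
Putting it together: 103 crates, 30 bins, 96 pallets.

103 crates, 30 bins, 96 pallets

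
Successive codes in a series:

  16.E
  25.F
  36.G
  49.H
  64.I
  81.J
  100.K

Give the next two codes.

121.L then 144.M

First component: perfect squares: 4², 5², 6², …, so 16, 25, 36, 49, 64, 81, 100 → 121 → 144.
Letter — letters move forward 1 place in the alphabet: E, F, G, H, I, J, K → L → M.
Putting the parts together: 121.L and then 144.M.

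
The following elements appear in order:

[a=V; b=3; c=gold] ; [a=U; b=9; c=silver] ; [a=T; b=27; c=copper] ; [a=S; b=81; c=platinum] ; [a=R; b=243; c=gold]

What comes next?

A: letters move back 1 place in the alphabet, so V, U, T, S, R → Q.
For the b, ×3 each step: 3, 9, 27, 81, 243 → 729.
C: repeats gold → silver → copper → platinum, so gold, silver, copper, platinum, gold → silver.
Putting it together: [a=Q; b=729; c=silver].

[a=Q; b=729; c=silver]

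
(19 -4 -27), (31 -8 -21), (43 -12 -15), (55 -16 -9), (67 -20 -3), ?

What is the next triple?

(79 -24 3)

First value: +12 each step; 19, 31, 43, 55, 67 → 79.
Second value — −4 each step: -4, -8, -12, -16, -20 → -24.
Third value — +6 each step: -27, -21, -15, -9, -3 → 3.
Putting it together: (79 -24 3).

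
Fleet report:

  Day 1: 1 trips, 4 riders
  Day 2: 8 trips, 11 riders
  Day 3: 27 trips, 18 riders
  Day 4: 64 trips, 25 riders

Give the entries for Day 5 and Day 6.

125 trips, 32 riders; 216 trips, 39 riders

Trips goes 1, 8, 27, 64 → 125 → 216 (perfect cubes: 1³, 2³, 3³, …).
Riders: 4, 11, 18, 25 → 32 → 39 (+7 each step).
Putting the parts together: 125 trips, 32 riders and then 216 trips, 39 riders.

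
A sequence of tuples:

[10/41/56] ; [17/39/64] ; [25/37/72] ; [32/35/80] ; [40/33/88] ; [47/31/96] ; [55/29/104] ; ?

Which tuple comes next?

[62/27/112]

For the first value, alternating steps +7, +8, +7, +8, …: 10, 17, 25, 32, 40, 47, 55 → 62.
Second value goes 41, 39, 37, 35, 33, 31, 29 → 27 (−2 each step).
Third value: +8 each step, so 56, 64, 72, 80, 88, 96, 104 → 112.
Combining the parts gives [62/27/112].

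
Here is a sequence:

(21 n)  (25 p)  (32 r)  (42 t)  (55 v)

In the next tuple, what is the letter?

Letter — letters move forward 2 places in the alphabet: n, p, r, t, v → x.

x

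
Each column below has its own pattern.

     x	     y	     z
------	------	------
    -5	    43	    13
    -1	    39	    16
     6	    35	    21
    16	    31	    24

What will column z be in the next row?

Column z: alternating steps +3, +5, +3, +5, …; 13, 16, 21, 24 → 29.

29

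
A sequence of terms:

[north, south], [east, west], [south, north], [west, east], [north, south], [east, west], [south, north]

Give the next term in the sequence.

For the first direction, repeats north → east → south → west: north, east, south, west, north, east, south → west.
Second direction: south, west, north, east, south, west, north → east (repeats south → west → north → east).
Putting it together: [west, east].

[west, east]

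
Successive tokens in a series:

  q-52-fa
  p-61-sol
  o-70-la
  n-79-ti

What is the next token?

m-88-do

Letter goes q, p, o, n → m (letters move back 1 place in the alphabet).
Second component: 52, 61, 70, 79 → 88 (+9 each step).
Note — runs through the solfège scale do→ti: fa, sol, la, ti → do.
Putting it together: m-88-do.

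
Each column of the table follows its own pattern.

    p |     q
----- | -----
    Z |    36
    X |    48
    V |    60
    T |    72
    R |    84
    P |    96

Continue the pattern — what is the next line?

N  108

Column p: Z, X, V, T, R, P → N (letters move back 2 places in the alphabet).
Column q: +12 each step, so 36, 48, 60, 72, 84, 96 → 108.
Combining the parts gives N  108.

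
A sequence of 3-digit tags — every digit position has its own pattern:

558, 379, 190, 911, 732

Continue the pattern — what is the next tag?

553

First digit: −2 each step, mod 10; 5, 3, 1, 9, 7 → 5.
Second digit goes 5, 7, 9, 1, 3 → 5 (+2 each step, mod 10).
Third digit — +1 each step, mod 10: 8, 9, 0, 1, 2 → 3.
So the next tag is 553.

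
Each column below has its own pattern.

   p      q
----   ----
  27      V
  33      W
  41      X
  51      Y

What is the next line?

Column p goes 27, 33, 41, 51 → 63 (differences are 6, 8, 10, … (increasing by 2 each time)).
For the column q, letters move forward 1 place in the alphabet: V, W, X, Y → Z.
Putting it together: 63  Z.

63  Z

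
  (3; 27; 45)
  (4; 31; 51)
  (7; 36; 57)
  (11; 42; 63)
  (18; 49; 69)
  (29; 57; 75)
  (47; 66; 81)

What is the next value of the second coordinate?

76

Second coordinate: differences are 4, 5, 6, … (increasing by 1 each time); 27, 31, 36, 42, 49, 57, 66 → 76.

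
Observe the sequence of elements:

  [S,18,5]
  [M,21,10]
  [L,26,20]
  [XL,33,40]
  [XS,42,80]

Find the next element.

Size goes S, M, L, XL, XS → S (runs through clothing sizes XS→XL).
Second slot: differences are 3, 5, 7, … (increasing by 2 each time); 18, 21, 26, 33, 42 → 53.
Third slot: ×2 each step; 5, 10, 20, 40, 80 → 160.
So the next element is [S,53,160].

[S,53,160]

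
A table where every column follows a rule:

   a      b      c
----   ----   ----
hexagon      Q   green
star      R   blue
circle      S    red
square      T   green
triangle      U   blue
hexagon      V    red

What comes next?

star  W  green

Column a — repeats hexagon → star → circle → square → triangle: hexagon, star, circle, square, triangle, hexagon → star.
Column b: Q, R, S, T, U, V → W (letters move forward 1 place in the alphabet).
Column c: repeats green → blue → red; green, blue, red, green, blue, red → green.
So the next row is star  W  green.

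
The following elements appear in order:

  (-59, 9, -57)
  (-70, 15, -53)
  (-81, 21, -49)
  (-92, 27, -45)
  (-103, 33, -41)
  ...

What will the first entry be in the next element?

First entry: −11 each step; -59, -70, -81, -92, -103 → -114.

-114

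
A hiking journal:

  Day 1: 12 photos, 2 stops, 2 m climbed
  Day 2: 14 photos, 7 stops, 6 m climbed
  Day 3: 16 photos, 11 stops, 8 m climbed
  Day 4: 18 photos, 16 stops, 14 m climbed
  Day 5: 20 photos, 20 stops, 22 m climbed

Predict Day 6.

22 photos, 25 stops, 36 m climbed

Photos: 12, 14, 16, 18, 20 → 22 (+2 each step).
Stops: alternating steps +5, +4, +5, +4, …, so 2, 7, 11, 16, 20 → 25.
M climbed: 2, 6, 8, 14, 22 → 36 (each term is the sum of the two before it).
Combining the parts gives 22 photos, 25 stops, 36 m climbed.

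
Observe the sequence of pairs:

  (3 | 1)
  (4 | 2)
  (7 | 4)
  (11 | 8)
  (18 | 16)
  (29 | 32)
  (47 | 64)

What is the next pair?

First value: each term is the sum of the two before it; 3, 4, 7, 11, 18, 29, 47 → 76.
For the second value, ×2 each step: 1, 2, 4, 8, 16, 32, 64 → 128.
So the next pair is (76 | 128).

(76 | 128)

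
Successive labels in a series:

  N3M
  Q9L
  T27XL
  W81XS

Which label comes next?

Z243S

Letter: letters move forward 3 places in the alphabet; N, Q, T, W → Z.
Second component — ×3 each step: 3, 9, 27, 81 → 243.
Size: M, L, XL, XS → S (runs through clothing sizes XS→XL).
So the next label is Z243S.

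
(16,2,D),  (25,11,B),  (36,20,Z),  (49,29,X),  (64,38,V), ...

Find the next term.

For the first component, perfect squares: 4², 5², 6², …: 16, 25, 36, 49, 64 → 81.
Second component: 2, 11, 20, 29, 38 → 47 (+9 each step).
Letter: letters move back 2 places in the alphabet, wrapping A→Z, so D, B, Z, X, V → T.
So the next term is (81,47,T).

(81,47,T)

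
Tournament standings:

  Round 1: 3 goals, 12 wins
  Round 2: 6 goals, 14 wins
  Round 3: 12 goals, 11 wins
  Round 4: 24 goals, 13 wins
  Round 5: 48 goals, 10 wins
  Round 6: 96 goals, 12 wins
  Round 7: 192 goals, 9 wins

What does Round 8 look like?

Goals: ×2 each step, so 3, 6, 12, 24, 48, 96, 192 → 384.
For the wins, alternating steps +2, −3, +2, −3, …: 12, 14, 11, 13, 10, 12, 9 → 11.
So the next line is 384 goals, 11 wins.

384 goals, 11 wins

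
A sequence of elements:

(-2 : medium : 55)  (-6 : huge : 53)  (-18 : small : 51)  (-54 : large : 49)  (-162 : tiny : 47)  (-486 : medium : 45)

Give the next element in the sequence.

First entry: ×3 each step; -2, -6, -18, -54, -162, -486 → -1458.
For the size, repeats medium → huge → small → large → tiny: medium, huge, small, large, tiny, medium → huge.
Third entry — −2 each step: 55, 53, 51, 49, 47, 45 → 43.
So the next element is (-1458 : huge : 43).

(-1458 : huge : 43)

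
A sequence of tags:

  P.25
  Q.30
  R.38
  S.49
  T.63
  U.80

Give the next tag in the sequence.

Letter: letters move forward 1 place in the alphabet; P, Q, R, S, T, U → V.
For the second component, differences are 5, 8, 11, … (increasing by 3 each time): 25, 30, 38, 49, 63, 80 → 100.
Putting it together: V.100.

V.100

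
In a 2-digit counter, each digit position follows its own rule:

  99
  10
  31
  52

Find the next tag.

73

For the first digit, +2 each step, mod 10: 9, 1, 3, 5 → 7.
Second digit — +1 each step, mod 10: 9, 0, 1, 2 → 3.
Combining the parts gives 73.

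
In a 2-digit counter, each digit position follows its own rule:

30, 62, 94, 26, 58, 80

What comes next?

12

First digit: +3 each step, mod 10, so 3, 6, 9, 2, 5, 8 → 1.
Second digit goes 0, 2, 4, 6, 8, 0 → 2 (+2 each step, mod 10).
Combining the parts gives 12.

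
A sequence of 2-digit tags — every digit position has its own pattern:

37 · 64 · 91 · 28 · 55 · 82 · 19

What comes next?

46

First digit: +3 each step, mod 10, so 3, 6, 9, 2, 5, 8, 1 → 4.
Second digit: −3 each step, mod 10; 7, 4, 1, 8, 5, 2, 9 → 6.
Putting it together: 46.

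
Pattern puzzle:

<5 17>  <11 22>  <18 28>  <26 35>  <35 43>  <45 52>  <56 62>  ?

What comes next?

<68 73>

First value: 5, 11, 18, 26, 35, 45, 56 → 68 (differences are 6, 7, 8, … (increasing by 1 each time)).
Second value: differences are 5, 6, 7, … (increasing by 1 each time), so 17, 22, 28, 35, 43, 52, 62 → 73.
Putting it together: <68 73>.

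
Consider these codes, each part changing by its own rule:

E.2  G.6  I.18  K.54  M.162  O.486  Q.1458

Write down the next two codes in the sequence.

S.4374 then U.13122

Letter: E, G, I, K, M, O, Q → S → U (letters move forward 2 places in the alphabet).
Second component goes 2, 6, 18, 54, 162, 486, 1458 → 4374 → 13122 (×3 each step).
So the next two codes are S.4374 and U.13122.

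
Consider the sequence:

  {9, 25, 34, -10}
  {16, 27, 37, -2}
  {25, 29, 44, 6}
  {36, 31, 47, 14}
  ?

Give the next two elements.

First entry: perfect squares: 3², 4², 5², …; 9, 16, 25, 36 → 49 → 64.
Second entry: +2 each step, so 25, 27, 29, 31 → 33 → 35.
Third entry: 34, 37, 44, 47 → 54 → 57 (alternating steps +3, +7, +3, +7, …).
Fourth entry: +8 each step, so -10, -2, 6, 14 → 22 → 30.
So the next two elements are {49, 33, 54, 22} and {64, 35, 57, 30}.

{49, 33, 54, 22}, {64, 35, 57, 30}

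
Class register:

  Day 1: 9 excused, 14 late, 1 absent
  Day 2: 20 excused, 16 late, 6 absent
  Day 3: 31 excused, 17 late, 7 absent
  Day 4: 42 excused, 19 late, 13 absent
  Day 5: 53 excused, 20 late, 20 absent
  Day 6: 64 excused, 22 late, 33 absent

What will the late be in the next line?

Excused: 9, 20, 31, 42, 53, 64 → 75 (+11 each step).
Late: alternating steps +2, +1, +2, +1, …, so 14, 16, 17, 19, 20, 22 → 23.
Absent: each term is the sum of the two before it, so 1, 6, 7, 13, 20, 33 → 53.

23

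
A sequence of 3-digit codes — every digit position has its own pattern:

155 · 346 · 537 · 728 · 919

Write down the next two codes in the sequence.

100, 391

First digit: +2 each step, mod 10, so 1, 3, 5, 7, 9 → 1 → 3.
Second digit goes 5, 4, 3, 2, 1 → 0 → 9 (−1 each step, mod 10).
Third digit: +1 each step, mod 10; 5, 6, 7, 8, 9 → 0 → 1.
Putting the parts together: 100 and then 391.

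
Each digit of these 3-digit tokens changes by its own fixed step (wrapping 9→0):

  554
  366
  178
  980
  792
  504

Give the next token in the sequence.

316

For the first digit, −2 each step, mod 10: 5, 3, 1, 9, 7, 5 → 3.
Second digit: 5, 6, 7, 8, 9, 0 → 1 (+1 each step, mod 10).
Third digit: +2 each step, mod 10; 4, 6, 8, 0, 2, 4 → 6.
Combining the parts gives 316.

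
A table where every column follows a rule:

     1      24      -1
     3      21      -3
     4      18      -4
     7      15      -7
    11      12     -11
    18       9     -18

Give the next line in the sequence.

First component: 1, 3, 4, 7, 11, 18 → 29 (each term is the sum of the two before it).
Second component: −3 each step; 24, 21, 18, 15, 12, 9 → 6.
Third component — always the negative of the first component: -1, -3, -4, -7, -11, -18 → -29.
Combining the parts gives 29  6  -29.

29  6  -29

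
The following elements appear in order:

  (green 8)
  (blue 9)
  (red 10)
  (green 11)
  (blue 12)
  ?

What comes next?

Colour: repeats green → blue → red; green, blue, red, green, blue → red.
Second slot: +1 each step; 8, 9, 10, 11, 12 → 13.
So the next element is (red 13).

(red 13)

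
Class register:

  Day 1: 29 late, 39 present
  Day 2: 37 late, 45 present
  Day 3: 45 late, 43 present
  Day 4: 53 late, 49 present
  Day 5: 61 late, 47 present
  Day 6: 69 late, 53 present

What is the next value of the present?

Present goes 39, 45, 43, 49, 47, 53 → 51 (alternating steps +6, −2, +6, −2, …).

51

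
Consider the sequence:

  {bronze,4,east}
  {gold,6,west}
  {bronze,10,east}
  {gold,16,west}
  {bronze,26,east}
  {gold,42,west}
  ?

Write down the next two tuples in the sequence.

{bronze,68,east}, {gold,110,west}

Rank: alternates bronze ↔ gold; bronze, gold, bronze, gold, bronze, gold → bronze → gold.
Second coordinate goes 4, 6, 10, 16, 26, 42 → 68 → 110 (each term is the sum of the two before it).
Direction: east, west, east, west, east, west → east → west (alternates east ↔ west).
So the next two tuples are {bronze,68,east} and {gold,110,west}.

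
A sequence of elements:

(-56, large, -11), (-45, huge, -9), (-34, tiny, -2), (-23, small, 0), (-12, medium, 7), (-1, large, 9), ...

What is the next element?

(10, huge, 16)

First part goes -56, -45, -34, -23, -12, -1 → 10 (+11 each step).
For the size, repeats large → huge → tiny → small → medium: large, huge, tiny, small, medium, large → huge.
Third part: alternating steps +2, +7, +2, +7, …; -11, -9, -2, 0, 7, 9 → 16.
So the next element is (10, huge, 16).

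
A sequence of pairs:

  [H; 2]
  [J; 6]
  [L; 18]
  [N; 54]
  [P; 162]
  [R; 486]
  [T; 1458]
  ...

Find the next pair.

Letter: letters move forward 2 places in the alphabet; H, J, L, N, P, R, T → V.
Second component — ×3 each step: 2, 6, 18, 54, 162, 486, 1458 → 4374.
Combining the parts gives [V; 4374].

[V; 4374]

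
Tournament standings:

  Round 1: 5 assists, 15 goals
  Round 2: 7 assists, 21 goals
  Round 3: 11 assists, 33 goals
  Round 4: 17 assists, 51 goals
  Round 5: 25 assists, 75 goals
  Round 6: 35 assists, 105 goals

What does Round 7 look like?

Assists: differences are 2, 4, 6, … (increasing by 2 each time); 5, 7, 11, 17, 25, 35 → 47.
Goals: always 3 × the assists, so 15, 21, 33, 51, 75, 105 → 141.
Putting it together: 47 assists, 141 goals.

47 assists, 141 goals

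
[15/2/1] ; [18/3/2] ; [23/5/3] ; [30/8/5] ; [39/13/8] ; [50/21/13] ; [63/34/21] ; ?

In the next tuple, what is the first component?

78

First component: differences are 3, 5, 7, … (increasing by 2 each time), so 15, 18, 23, 30, 39, 50, 63 → 78.
Second component: 2, 3, 5, 8, 13, 21, 34 → 55 (each term is the sum of the two before it).
Third component — each term is the sum of the two before it: 1, 2, 3, 5, 8, 13, 21 → 34.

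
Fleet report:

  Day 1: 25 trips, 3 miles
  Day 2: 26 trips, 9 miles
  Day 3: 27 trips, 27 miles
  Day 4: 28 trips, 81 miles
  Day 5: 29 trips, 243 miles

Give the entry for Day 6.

30 trips, 729 miles

Trips: +1 each step; 25, 26, 27, 28, 29 → 30.
Miles: ×3 each step, so 3, 9, 27, 81, 243 → 729.
Combining the parts gives 30 trips, 729 miles.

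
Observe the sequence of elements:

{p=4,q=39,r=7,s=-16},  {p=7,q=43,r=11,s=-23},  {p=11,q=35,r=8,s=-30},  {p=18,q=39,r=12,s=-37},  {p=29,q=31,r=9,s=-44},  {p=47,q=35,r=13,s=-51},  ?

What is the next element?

{p=76,q=27,r=10,s=-58}

P: 4, 7, 11, 18, 29, 47 → 76 (each term is the sum of the two before it).
Q goes 39, 43, 35, 39, 31, 35 → 27 (alternating steps +4, −8, +4, −8, …).
R: alternating steps +4, −3, +4, −3, …, so 7, 11, 8, 12, 9, 13 → 10.
For the s, −7 each step: -16, -23, -30, -37, -44, -51 → -58.
Combining the parts gives {p=76,q=27,r=10,s=-58}.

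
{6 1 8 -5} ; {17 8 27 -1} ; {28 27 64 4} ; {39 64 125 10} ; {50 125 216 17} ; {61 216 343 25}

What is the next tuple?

{72 343 512 34}

First slot: +11 each step, so 6, 17, 28, 39, 50, 61 → 72.
Second slot — perfect cubes: 1³, 2³, 3³, …: 1, 8, 27, 64, 125, 216 → 343.
Third slot goes 8, 27, 64, 125, 216, 343 → 512 (perfect cubes: 2³, 3³, 4³, …).
Fourth slot: differences are 4, 5, 6, … (increasing by 1 each time); -5, -1, 4, 10, 17, 25 → 34.
So the next tuple is {72 343 512 34}.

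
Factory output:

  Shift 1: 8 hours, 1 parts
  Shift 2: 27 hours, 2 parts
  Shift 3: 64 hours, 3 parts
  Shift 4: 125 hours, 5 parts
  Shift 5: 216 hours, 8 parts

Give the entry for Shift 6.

Hours: perfect cubes: 2³, 3³, 4³, …; 8, 27, 64, 125, 216 → 343.
For the parts, each term is the sum of the two before it: 1, 2, 3, 5, 8 → 13.
Combining the parts gives 343 hours, 13 parts.

343 hours, 13 parts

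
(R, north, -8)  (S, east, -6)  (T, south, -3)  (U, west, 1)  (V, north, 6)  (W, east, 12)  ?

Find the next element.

Letter: R, S, T, U, V, W → X (letters move forward 1 place in the alphabet).
Direction goes north, east, south, west, north, east → south (repeats north → east → south → west).
Third slot: -8, -6, -3, 1, 6, 12 → 19 (differences are 2, 3, 4, … (increasing by 1 each time)).
So the next element is (X, south, 19).

(X, south, 19)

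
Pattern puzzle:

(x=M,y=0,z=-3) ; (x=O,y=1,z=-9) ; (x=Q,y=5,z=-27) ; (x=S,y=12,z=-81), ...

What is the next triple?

(x=U,y=22,z=-243)

For the x, letters move forward 2 places in the alphabet: M, O, Q, S → U.
Y: 0, 1, 5, 12 → 22 (differences are 1, 4, 7, … (increasing by 3 each time)).
Z: ×3 each step, so -3, -9, -27, -81 → -243.
Combining the parts gives (x=U,y=22,z=-243).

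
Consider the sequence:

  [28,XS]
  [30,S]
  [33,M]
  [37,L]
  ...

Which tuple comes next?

First component: differences are 2, 3, 4, … (increasing by 1 each time), so 28, 30, 33, 37 → 42.
Size goes XS, S, M, L → XL (runs through clothing sizes XS→XL).
So the next tuple is [42,XL].

[42,XL]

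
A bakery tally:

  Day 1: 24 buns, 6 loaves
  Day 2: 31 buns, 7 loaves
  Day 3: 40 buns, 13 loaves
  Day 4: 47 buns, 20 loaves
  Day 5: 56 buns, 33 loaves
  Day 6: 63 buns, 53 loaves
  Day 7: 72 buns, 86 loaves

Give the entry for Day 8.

79 buns, 139 loaves

Buns: 24, 31, 40, 47, 56, 63, 72 → 79 (alternating steps +7, +9, +7, +9, …).
Loaves goes 6, 7, 13, 20, 33, 53, 86 → 139 (each term is the sum of the two before it).
Combining the parts gives 79 buns, 139 loaves.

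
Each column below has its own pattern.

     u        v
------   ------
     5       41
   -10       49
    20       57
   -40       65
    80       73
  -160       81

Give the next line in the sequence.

320  89

For the column u, ×(-2) each step: 5, -10, 20, -40, 80, -160 → 320.
Column v — +8 each step: 41, 49, 57, 65, 73, 81 → 89.
Putting it together: 320  89.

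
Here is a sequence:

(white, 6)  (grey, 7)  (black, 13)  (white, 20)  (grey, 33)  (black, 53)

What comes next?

Shade: repeats white → grey → black; white, grey, black, white, grey, black → white.
Second value — each term is the sum of the two before it: 6, 7, 13, 20, 33, 53 → 86.
Combining the parts gives (white, 86).

(white, 86)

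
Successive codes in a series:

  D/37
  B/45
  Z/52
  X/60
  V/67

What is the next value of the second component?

Second component: alternating steps +8, +7, +8, +7, …; 37, 45, 52, 60, 67 → 75.

75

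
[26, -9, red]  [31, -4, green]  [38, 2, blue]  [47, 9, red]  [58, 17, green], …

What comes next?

First entry: differences are 5, 7, 9, … (increasing by 2 each time); 26, 31, 38, 47, 58 → 71.
Second entry goes -9, -4, 2, 9, 17 → 26 (differences are 5, 6, 7, … (increasing by 1 each time)).
Colour — repeats red → green → blue: red, green, blue, red, green → blue.
Putting it together: [71, 26, blue].

[71, 26, blue]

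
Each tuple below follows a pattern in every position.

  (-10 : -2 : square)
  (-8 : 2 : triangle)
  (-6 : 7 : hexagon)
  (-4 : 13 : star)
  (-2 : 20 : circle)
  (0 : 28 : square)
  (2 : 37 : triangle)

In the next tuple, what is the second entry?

Second entry — differences are 4, 5, 6, … (increasing by 1 each time): -2, 2, 7, 13, 20, 28, 37 → 47.

47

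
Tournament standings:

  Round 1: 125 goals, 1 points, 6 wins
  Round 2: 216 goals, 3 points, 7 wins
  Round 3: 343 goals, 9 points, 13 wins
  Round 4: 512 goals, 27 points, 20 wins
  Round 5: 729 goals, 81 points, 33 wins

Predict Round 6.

For the goals, perfect cubes: 5³, 6³, 7³, …: 125, 216, 343, 512, 729 → 1000.
Points: ×3 each step; 1, 3, 9, 27, 81 → 243.
Wins: each term is the sum of the two before it, so 6, 7, 13, 20, 33 → 53.
So the next record is 1000 goals, 243 points, 53 wins.

1000 goals, 243 points, 53 wins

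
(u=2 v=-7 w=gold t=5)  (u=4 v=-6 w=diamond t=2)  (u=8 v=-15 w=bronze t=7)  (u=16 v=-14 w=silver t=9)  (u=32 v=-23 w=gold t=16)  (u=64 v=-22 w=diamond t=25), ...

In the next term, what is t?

T: 5, 2, 7, 9, 16, 25 → 41 (each term is the sum of the two before it).

41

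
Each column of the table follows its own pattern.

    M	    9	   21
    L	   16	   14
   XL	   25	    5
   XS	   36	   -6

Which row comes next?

Size: M, L, XL, XS → S (runs through clothing sizes XS→XL).
Second component goes 9, 16, 25, 36 → 49 (perfect squares: 3², 4², 5², …).
Third component: together with the second component always sums to 30, so 21, 14, 5, -6 → -19.
Combining the parts gives S  49  -19.

S  49  -19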